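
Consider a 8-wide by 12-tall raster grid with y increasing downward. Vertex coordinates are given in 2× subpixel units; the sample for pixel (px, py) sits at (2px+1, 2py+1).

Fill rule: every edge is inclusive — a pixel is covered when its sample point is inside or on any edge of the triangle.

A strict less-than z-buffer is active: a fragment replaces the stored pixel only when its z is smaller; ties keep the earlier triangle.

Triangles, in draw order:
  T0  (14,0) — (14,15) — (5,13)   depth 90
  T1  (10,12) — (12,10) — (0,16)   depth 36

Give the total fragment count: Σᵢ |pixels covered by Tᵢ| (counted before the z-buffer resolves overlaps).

T0:
  2·area = 135
  edge (14, 0)→(14, 15): d=(0,15) inclusive
  edge (14, 15)→(5, 13): d=(-9,-2) inclusive
  edge (5, 13)→(14, 0): d=(9,-13) inclusive
    (6,1)@(13, 3): e=[15,106,14] → X
    (7,1)@(15, 3): e=[-15,110,40] → .
    (5,2)@(11, 5): e=[45,84,6] → X
    (7,2)@(15, 5): e=[-15,92,58] → .
    (5,3)@(11, 7): e=[45,66,24] → X
    (7,3)@(15, 7): e=[-15,74,76] → .
    (4,4)@(9, 9): e=[75,44,16] → X
    (7,4)@(15, 9): e=[-15,56,94] → .
    (3,5)@(7, 11): e=[105,22,8] → X
    (7,5)@(15, 11): e=[-15,38,112] → .
    (2,6)@(5, 13): e=[135,0,0] → X  [on edge]
    (7,6)@(15, 13): e=[-15,20,130] → .
  covered (17 px):
    . . . . . . . .
    . . . . . . X .
    . . . . . X X .
    . . . . . X X .
    . . . . X X X .
    . . . X X X X .
    . . X X X X X .
    . . . . . . . .
    . . . . . . . .
    . . . . . . . .
    . . . . . . . .
    . . . . . . . .
T1:
  2·area = 12  (B↔C swapped to make it positive)
  edge (10, 12)→(0, 16): d=(-10,4) inclusive
  edge (0, 16)→(12, 10): d=(12,-6) inclusive
  edge (12, 10)→(10, 12): d=(-2,2) inclusive
    (7,3)@(15, 7): e=[30,-18,0] → .  [on edge]
    (6,4)@(13, 9): e=[18,-6,0] → .  [on edge]
    (5,5)@(11, 11): e=[6,6,0] → X  [on edge]
    (6,5)@(13, 11): e=[-2,18,-4] → .
    (3,6)@(7, 13): e=[2,6,4] → X
    (4,6)@(9, 13): e=[-6,18,0] → .  [on edge]
    (5,6)@(11, 13): e=[-14,30,-4] → .
    (3,7)@(7, 15): e=[-18,30,0] → .  [on edge]
    (2,8)@(5, 17): e=[-30,42,0] → .  [on edge]
    (1,9)@(3, 19): e=[-42,54,0] → .  [on edge]
    (0,10)@(1, 21): e=[-54,66,0] → .  [on edge]
  covered (2 px):
    . . . . . . . .
    . . . . . . . .
    . . . . . . . .
    . . . . . . . .
    . . . . . . . .
    . . . . . X . .
    . . . X . . . .
    . . . . . . . .
    . . . . . . . .
    . . . . . . . .
    . . . . . . . .
    . . . . . . . .

Result: 19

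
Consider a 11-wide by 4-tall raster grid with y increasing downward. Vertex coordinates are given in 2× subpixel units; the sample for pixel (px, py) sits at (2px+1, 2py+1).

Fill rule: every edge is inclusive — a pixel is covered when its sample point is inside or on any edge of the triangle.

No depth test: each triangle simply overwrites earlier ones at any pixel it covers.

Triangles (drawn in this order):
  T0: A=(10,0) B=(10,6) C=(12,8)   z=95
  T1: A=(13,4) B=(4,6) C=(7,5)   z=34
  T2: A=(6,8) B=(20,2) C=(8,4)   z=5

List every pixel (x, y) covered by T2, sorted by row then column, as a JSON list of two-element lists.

T0:
  2·area = 12  (B↔C swapped to make it positive)
  edge (10, 0)→(12, 8): d=(2,8) inclusive
  edge (12, 8)→(10, 6): d=(-2,-2) inclusive
  edge (10, 6)→(10, 0): d=(0,-6) inclusive
    (2,0)@(5, 1): e=[42,0,-30] → ·  [on edge]
    (3,1)@(7, 3): e=[30,0,-18] → ·  [on edge]
    (4,2)@(9, 5): e=[18,0,-6] → ·  [on edge]
    (5,2)@(11, 5): e=[2,4,6] → █
    (6,2)@(13, 5): e=[-14,8,18] → ·
    (5,3)@(11, 7): e=[6,0,6] → █  [on edge]
    (6,3)@(13, 7): e=[-10,4,18] → ·
  covered (2 px):
    · · · · · · · · · · ·
    · · · · · · · · · · ·
    · · · · · █ · · · · ·
    · · · · · █ · · · · ·
T1:
  2·area = 3
  edge (13, 4)→(4, 6): d=(-9,2) inclusive
  edge (4, 6)→(7, 5): d=(3,-1) inclusive
  edge (7, 5)→(13, 4): d=(6,-1) inclusive
    (9,0)@(19, 1): e=[15,0,-12] → ·  [on edge]
    (6,1)@(13, 3): e=[9,0,-6] → ·  [on edge]
    (9,1)@(19, 3): e=[-3,6,0] → ·  [on edge]
    (3,2)@(7, 5): e=[3,0,0] → █  [on edge]
    (4,2)@(9, 5): e=[-1,2,2] → ·
    (0,3)@(1, 7): e=[-3,0,6] → ·  [on edge]
    (3,3)@(7, 7): e=[-15,6,12] → ·
  covered (1 px):
    · · · · · · · · · · ·
    · · · · · · · · · · ·
    · · · █ · · · · · · ·
    · · · · · · · · · · ·
T2:
  2·area = 44  (B↔C swapped to make it positive)
  edge (6, 8)→(8, 4): d=(2,-4) inclusive
  edge (8, 4)→(20, 2): d=(12,-2) inclusive
  edge (20, 2)→(6, 8): d=(-14,6) inclusive
    (7,1)@(15, 3): e=[26,2,16] → █
    (8,1)@(17, 3): e=[34,6,4] → █
    (9,1)@(19, 3): e=[42,10,-8] → ·
    (4,2)@(9, 5): e=[6,14,24] → █
    (5,2)@(11, 5): e=[14,18,12] → █
    (6,2)@(13, 5): e=[22,22,0] → █  [on edge]
    (7,2)@(15, 5): e=[30,26,-12] → ·
    (8,2)@(17, 5): e=[38,30,-24] → ·
    (3,3)@(7, 7): e=[2,34,8] → █
    (4,3)@(9, 7): e=[10,38,-4] → ·
    (5,3)@(11, 7): e=[18,42,-16] → ·
    (6,3)@(13, 7): e=[26,46,-28] → ·
  covered (6 px):
    · · · · · · · · · · ·
    · · · · · · · █ █ · ·
    · · · · █ █ █ · · · ·
    · · · █ · · · · · · ·

Final: [[7,1],[8,1],[4,2],[5,2],[6,2],[3,3]]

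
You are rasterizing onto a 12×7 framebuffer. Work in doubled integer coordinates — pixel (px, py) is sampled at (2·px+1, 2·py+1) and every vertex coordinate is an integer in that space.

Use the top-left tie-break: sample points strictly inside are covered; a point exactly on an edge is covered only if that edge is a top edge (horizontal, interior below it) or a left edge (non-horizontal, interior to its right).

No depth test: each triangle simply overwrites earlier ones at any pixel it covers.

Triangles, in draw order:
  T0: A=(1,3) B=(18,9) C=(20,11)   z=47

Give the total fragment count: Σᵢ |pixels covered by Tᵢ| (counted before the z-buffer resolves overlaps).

T0:
  2·area = 22
  edge (1, 3)→(18, 9): d=(17,6) right/bottom  bias=-1
  edge (18, 9)→(20, 11): d=(2,2) right/bottom  bias=-1
  edge (20, 11)→(1, 3): d=(-19,-8) top-left  bias=+0
    (0,1)@(1, 3): e=[0,22,0] → .  [on edge]
    (5,3)@(11, 7): e=[8,10,4] → X
    (6,3)@(13, 7): e=[-4,6,20] → .
    (5,4)@(11, 9): e=[42,14,-34] → .
    (8,4)@(17, 9): e=[6,2,14] → X
    (9,4)@(19, 9): e=[-6,-2,30] → .
    (8,5)@(17, 11): e=[40,6,-24] → .
  covered (2 px):
    . . . . . . . . . . . .
    . . . . . . . . . . . .
    . . . . . . . . . . . .
    . . . . . X . . . . . .
    . . . . . . . . X . . .
    . . . . . . . . . . . .
    . . . . . . . . . . . .

Final: 2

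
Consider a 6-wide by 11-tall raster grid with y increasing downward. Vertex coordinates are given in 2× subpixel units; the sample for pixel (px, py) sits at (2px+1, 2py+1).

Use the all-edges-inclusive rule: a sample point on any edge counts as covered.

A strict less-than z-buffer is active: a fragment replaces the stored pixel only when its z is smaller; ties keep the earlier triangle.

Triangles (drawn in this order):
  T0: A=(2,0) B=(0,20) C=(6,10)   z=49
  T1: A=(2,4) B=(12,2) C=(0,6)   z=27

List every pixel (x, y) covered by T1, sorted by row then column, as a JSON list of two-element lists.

T0:
  2·area = 100  (B↔C swapped to make it positive)
  edge (2, 0)→(6, 10): d=(4,10) inclusive
  edge (6, 10)→(0, 20): d=(-6,10) inclusive
  edge (0, 20)→(2, 0): d=(2,-20) inclusive
    (1,1)@(3, 3): e=[2,72,26] → █
    (2,1)@(5, 3): e=[-18,52,66] → ·
    (1,2)@(3, 5): e=[10,60,30] → █
    (2,2)@(5, 5): e=[-10,40,70] → ·
    (4,2)@(9, 5): e=[-50,0,150] → ·  [on edge]
    (1,3)@(3, 7): e=[18,48,34] → █
    (2,3)@(5, 7): e=[-2,28,74] → ·
    (1,4)@(3, 9): e=[26,36,38] → █
    (2,4)@(5, 9): e=[6,16,78] → █
    (3,4)@(7, 9): e=[-14,-4,118] → ·
    (0,5)@(1, 11): e=[54,44,2] → █
    (3,5)@(7, 11): e=[-6,-16,122] → ·
    (1,7)@(3, 15): e=[50,0,50] → █  [on edge]
  covered (13 px):
    · · · · · ·
    · █ · · · ·
    · █ · · · ·
    · █ · · · ·
    · █ █ · · ·
    █ █ █ · · ·
    █ █ · · · ·
    █ █ · · · ·
    █ · · · · ·
    · · · · · ·
    · · · · · ·
T1:
  2·area = 16
  edge (2, 4)→(12, 2): d=(10,-2) inclusive
  edge (12, 2)→(0, 6): d=(-12,4) inclusive
  edge (0, 6)→(2, 4): d=(2,-2) inclusive
    (2,0)@(5, 1): e=[-24,40,0] → ·  [on edge]
    (1,1)@(3, 3): e=[-8,24,0] → ·  [on edge]
    (3,1)@(7, 3): e=[0,8,8] → █  [on edge]
    (4,1)@(9, 3): e=[4,0,12] → █  [on edge]
    (5,1)@(11, 3): e=[8,-8,16] → ·
    (0,2)@(1, 5): e=[8,8,0] → █  [on edge]
    (1,2)@(3, 5): e=[12,0,4] → █  [on edge]
    (2,2)@(5, 5): e=[16,-8,8] → ·
    (3,2)@(7, 5): e=[20,-16,12] → ·
    (4,2)@(9, 5): e=[24,-24,16] → ·
    (0,3)@(1, 7): e=[28,-16,4] → ·
    (1,3)@(3, 7): e=[32,-24,8] → ·
  covered (4 px):
    · · · · · ·
    · · · █ █ ·
    █ █ · · · ·
    · · · · · ·
    · · · · · ·
    · · · · · ·
    · · · · · ·
    · · · · · ·
    · · · · · ·
    · · · · · ·
    · · · · · ·

Answer: [[3,1],[4,1],[0,2],[1,2]]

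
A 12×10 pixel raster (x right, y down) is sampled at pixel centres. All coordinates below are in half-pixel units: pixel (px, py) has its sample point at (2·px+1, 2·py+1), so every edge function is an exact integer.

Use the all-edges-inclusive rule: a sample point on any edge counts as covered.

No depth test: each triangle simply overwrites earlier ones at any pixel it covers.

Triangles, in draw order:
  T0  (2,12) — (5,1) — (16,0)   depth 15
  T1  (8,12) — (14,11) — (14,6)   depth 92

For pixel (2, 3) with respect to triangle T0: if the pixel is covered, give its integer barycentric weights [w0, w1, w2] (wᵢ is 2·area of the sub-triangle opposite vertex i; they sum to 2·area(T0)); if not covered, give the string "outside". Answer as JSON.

T0:
  2·area = 118
  edge (2, 12)→(5, 1): d=(3,-11) inclusive
  edge (5, 1)→(16, 0): d=(11,-1) inclusive
  edge (16, 0)→(2, 12): d=(-14,12) inclusive
    (2,0)@(5, 1): e=[0,0,118] → X  [on edge]
    (3,0)@(7, 1): e=[22,2,94] → X
    (4,0)@(9, 1): e=[44,4,70] → X
    (5,0)@(11, 1): e=[66,6,46] → X
    (6,0)@(13, 1): e=[88,8,22] → X
    (7,0)@(15, 1): e=[110,10,-2] → .
    (2,1)@(5, 3): e=[6,22,90] → X
    (6,1)@(13, 3): e=[94,30,-6] → .
    (2,2)@(5, 5): e=[12,44,62] → X
    (5,2)@(11, 5): e=[78,50,-10] → .
    (2,3)@(5, 7): e=[18,66,34] → X
    (4,3)@(9, 7): e=[62,70,-14] → .
  covered (17 px):
    . . X X X X X . . . . .
    . . X X X X . . . . . .
    . . X X X . . . . . . .
    . . X X . . . . . . . .
    . X X . . . . . . . . .
    . X . . . . . . . . . .
    . . . . . . . . . . . .
    . . . . . . . . . . . .
    . . . . . . . . . . . .
    . . . . . . . . . . . .
T1:
  2·area = 30  (B↔C swapped to make it positive)
  edge (8, 12)→(14, 6): d=(6,-6) inclusive
  edge (14, 6)→(14, 11): d=(0,5) inclusive
  edge (14, 11)→(8, 12): d=(-6,1) inclusive
    (9,0)@(19, 1): e=[0,-25,55] → .  [on edge]
    (8,1)@(17, 3): e=[0,-15,45] → .  [on edge]
    (7,2)@(15, 5): e=[0,-5,35] → .  [on edge]
    (6,3)@(13, 7): e=[0,5,25] → X  [on edge]
    (7,3)@(15, 7): e=[12,-5,23] → .
    (5,4)@(11, 9): e=[0,15,15] → X  [on edge]
    (7,4)@(15, 9): e=[24,-5,11] → .
    (4,5)@(9, 11): e=[0,25,5] → X  [on edge]
    (7,5)@(15, 11): e=[36,-5,-1] → .
    (3,6)@(7, 13): e=[0,35,-5] → .  [on edge]
    (4,6)@(9, 13): e=[12,25,-7] → .
    (5,6)@(11, 13): e=[24,15,-9] → .
    (2,7)@(5, 15): e=[0,45,-15] → .  [on edge]
    (1,8)@(3, 17): e=[0,55,-25] → .  [on edge]
    (0,9)@(1, 19): e=[0,65,-35] → .  [on edge]
  covered (6 px):
    . . . . . . . . . . . .
    . . . . . . . . . . . .
    . . . . . . . . . . . .
    . . . . . . X . . . . .
    . . . . . X X . . . . .
    . . . . X X X . . . . .
    . . . . . . . . . . . .
    . . . . . . . . . . . .
    . . . . . . . . . . . .
    . . . . . . . . . . . .

Answer: [66,34,18]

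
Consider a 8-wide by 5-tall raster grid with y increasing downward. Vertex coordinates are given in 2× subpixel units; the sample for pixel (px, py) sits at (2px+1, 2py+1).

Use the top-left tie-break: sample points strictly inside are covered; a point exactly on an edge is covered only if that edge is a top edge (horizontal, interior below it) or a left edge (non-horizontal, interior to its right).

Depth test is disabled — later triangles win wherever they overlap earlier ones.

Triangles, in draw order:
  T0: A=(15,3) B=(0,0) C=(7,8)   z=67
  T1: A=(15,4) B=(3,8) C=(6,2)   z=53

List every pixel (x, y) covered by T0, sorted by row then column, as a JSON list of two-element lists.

T0:
  2·area = 99  (B↔C swapped to make it positive)
  edge (15, 3)→(7, 8): d=(-8,5) right/bottom  bias=-1
  edge (7, 8)→(0, 0): d=(-7,-8) top-left  bias=+0
  edge (0, 0)→(15, 3): d=(15,3) right/bottom  bias=-1
    (0,0)@(1, 1): e=[86,1,12] → █
    (1,0)@(3, 1): e=[76,17,6] → █
    (2,0)@(5, 1): e=[66,33,0] → ·  [on edge]
    (0,1)@(1, 3): e=[70,-13,42] → ·
    (1,1)@(3, 3): e=[60,3,36] → █
    (2,1)@(5, 3): e=[50,19,30] → █
    (3,1)@(7, 3): e=[40,35,24] → █
    (4,1)@(9, 3): e=[30,51,18] → █
    (5,1)@(11, 3): e=[20,67,12] → █
    (6,1)@(13, 3): e=[10,83,6] → █
    (7,1)@(15, 3): e=[0,99,0] → ·  [on edge]
    (1,2)@(3, 5): e=[44,-11,66] → ·
  covered (13 px):
    █ █ · · · · · ·
    · █ █ █ █ █ █ ·
    · · █ █ █ █ · ·
    · · · █ · · · ·
    · · · · · · · ·
T1:
  2·area = 60
  edge (15, 4)→(3, 8): d=(-12,4) right/bottom  bias=-1
  edge (3, 8)→(6, 2): d=(3,-6) top-left  bias=+0
  edge (6, 2)→(15, 4): d=(9,2) right/bottom  bias=-1
    (3,1)@(7, 3): e=[44,9,7] → █
    (4,1)@(9, 3): e=[36,21,3] → █
    (5,1)@(11, 3): e=[28,33,-1] → ·
    (2,2)@(5, 5): e=[28,3,29] → █
    (5,2)@(11, 5): e=[4,39,17] → █
    (6,2)@(13, 5): e=[-4,51,13] → ·
    (2,3)@(5, 7): e=[4,9,47] → █
    (3,3)@(7, 7): e=[-4,21,43] → ·
    (4,3)@(9, 7): e=[-12,33,39] → ·
    (5,3)@(11, 7): e=[-20,45,35] → ·
    (2,4)@(5, 9): e=[-20,15,65] → ·
  covered (7 px):
    · · · · · · · ·
    · · · █ █ · · ·
    · · █ █ █ █ · ·
    · · █ · · · · ·
    · · · · · · · ·

Answer: [[0,0],[1,0],[1,1],[2,1],[3,1],[4,1],[5,1],[6,1],[2,2],[3,2],[4,2],[5,2],[3,3]]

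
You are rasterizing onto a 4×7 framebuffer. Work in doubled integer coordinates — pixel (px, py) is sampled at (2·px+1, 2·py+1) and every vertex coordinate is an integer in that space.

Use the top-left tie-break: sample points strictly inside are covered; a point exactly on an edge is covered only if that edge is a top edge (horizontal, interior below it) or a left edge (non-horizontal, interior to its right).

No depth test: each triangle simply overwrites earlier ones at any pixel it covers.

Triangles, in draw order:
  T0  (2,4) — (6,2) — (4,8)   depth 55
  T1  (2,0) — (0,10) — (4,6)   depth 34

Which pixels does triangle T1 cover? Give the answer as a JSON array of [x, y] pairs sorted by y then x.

T0:
  2·area = 20
  edge (2, 4)→(6, 2): d=(4,-2) top-left  bias=+0
  edge (6, 2)→(4, 8): d=(-2,6) right/bottom  bias=-1
  edge (4, 8)→(2, 4): d=(-2,-4) top-left  bias=+0
    (2,1)@(5, 3): e=[2,4,14] → X
    (3,1)@(7, 3): e=[6,-8,22] → .
    (1,2)@(3, 5): e=[6,12,2] → X
    (2,2)@(5, 5): e=[10,0,10] → .  [on edge]
    (1,3)@(3, 7): e=[14,8,-2] → .
    (1,5)@(3, 11): e=[30,0,-10] → .  [on edge]
  covered (2 px):
    . . . .
    . . X .
    . X . .
    . . . .
    . . . .
    . . . .
    . . . .
T1:
  2·area = 32  (B↔C swapped to make it positive)
  edge (2, 0)→(4, 6): d=(2,6) right/bottom  bias=-1
  edge (4, 6)→(0, 10): d=(-4,4) right/bottom  bias=-1
  edge (0, 10)→(2, 0): d=(2,-10) top-left  bias=+0
    (1,1)@(3, 3): e=[0,16,16] → .  [on edge]
    (3,1)@(7, 3): e=[-24,0,56] → .  [on edge]
    (0,2)@(1, 5): e=[16,16,0] → X  [on edge]
    (1,2)@(3, 5): e=[4,8,20] → X
    (2,2)@(5, 5): e=[-8,0,40] → .  [on edge]
    (0,3)@(1, 7): e=[20,8,4] → X
    (1,3)@(3, 7): e=[8,0,24] → .  [on edge]
    (0,4)@(1, 9): e=[24,0,8] → .  [on edge]
    (2,4)@(5, 9): e=[0,-16,48] → .  [on edge]
  covered (3 px):
    . . . .
    . . . .
    X X . .
    X . . .
    . . . .
    . . . .
    . . . .

Answer: [[0,2],[1,2],[0,3]]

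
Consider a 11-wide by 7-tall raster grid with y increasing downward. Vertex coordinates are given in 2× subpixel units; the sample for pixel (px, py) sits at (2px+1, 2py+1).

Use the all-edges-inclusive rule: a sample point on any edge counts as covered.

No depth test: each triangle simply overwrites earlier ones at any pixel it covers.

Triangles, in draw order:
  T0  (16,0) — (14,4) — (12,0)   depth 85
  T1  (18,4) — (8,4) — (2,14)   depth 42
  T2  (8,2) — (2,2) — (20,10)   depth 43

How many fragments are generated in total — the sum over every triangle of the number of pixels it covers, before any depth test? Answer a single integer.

T0:
  2·area = 16
  edge (16, 0)→(14, 4): d=(-2,4) inclusive
  edge (14, 4)→(12, 0): d=(-2,-4) inclusive
  edge (12, 0)→(16, 0): d=(4,0) inclusive
    (6,0)@(13, 1): e=[10,2,4] → X
    (7,0)@(15, 1): e=[2,10,4] → X
    (8,0)@(17, 1): e=[-6,18,4] → .
    (6,1)@(13, 3): e=[6,-2,12] → .
    (7,1)@(15, 3): e=[-2,6,12] → .
  covered (2 px):
    . . . . . . X X . . .
    . . . . . . . . . . .
    . . . . . . . . . . .
    . . . . . . . . . . .
    . . . . . . . . . . .
    . . . . . . . . . . .
    . . . . . . . . . . .
T1:
  2·area = 100  (B↔C swapped to make it positive)
  edge (18, 4)→(2, 14): d=(-16,10) inclusive
  edge (2, 14)→(8, 4): d=(6,-10) inclusive
  edge (8, 4)→(18, 4): d=(10,0) inclusive
    (4,2)@(9, 5): e=[74,16,10] → X
    (5,2)@(11, 5): e=[54,36,10] → X
    (6,2)@(13, 5): e=[34,56,10] → X
    (7,2)@(15, 5): e=[14,76,10] → X
    (8,2)@(17, 5): e=[-6,96,10] → .
    (3,3)@(7, 7): e=[62,8,30] → X
    (7,3)@(15, 7): e=[-18,88,30] → .
    (2,4)@(5, 9): e=[50,0,50] → X  [on edge]
    (5,4)@(11, 9): e=[-10,60,50] → .
    (6,4)@(13, 9): e=[-30,80,50] → .
    (2,5)@(5, 11): e=[18,12,70] → X
    (3,5)@(7, 11): e=[-2,32,70] → .
  covered (13 px):
    . . . . . . . . . . .
    . . . . . . . . . . .
    . . . . X X X X . . .
    . . . X X X X . . . .
    . . X X X . . . . . .
    . . X . . . . . . . .
    . X . . . . . . . . .
T2:
  2·area = 48  (B↔C swapped to make it positive)
  edge (8, 2)→(20, 10): d=(12,8) inclusive
  edge (20, 10)→(2, 2): d=(-18,-8) inclusive
  edge (2, 2)→(8, 2): d=(6,0) inclusive
    (2,1)@(5, 3): e=[36,6,6] → X
    (3,1)@(7, 3): e=[20,22,6] → X
    (4,1)@(9, 3): e=[4,38,6] → X
    (5,1)@(11, 3): e=[-12,54,6] → .
    (2,2)@(5, 5): e=[60,-30,18] → .
    (3,2)@(7, 5): e=[44,-14,18] → .
    (4,2)@(9, 5): e=[28,2,18] → X
    (5,2)@(11, 5): e=[12,18,18] → X
    (6,2)@(13, 5): e=[-4,34,18] → .
    (4,3)@(9, 7): e=[52,-34,30] → .
    (5,3)@(11, 7): e=[36,-18,30] → .
    (7,3)@(15, 7): e=[4,14,30] → X
  covered (6 px):
    . . . . . . . . . . .
    . . X X X . . . . . .
    . . . . X X . . . . .
    . . . . . . . X . . .
    . . . . . . . . . . .
    . . . . . . . . . . .
    . . . . . . . . . . .

Answer: 21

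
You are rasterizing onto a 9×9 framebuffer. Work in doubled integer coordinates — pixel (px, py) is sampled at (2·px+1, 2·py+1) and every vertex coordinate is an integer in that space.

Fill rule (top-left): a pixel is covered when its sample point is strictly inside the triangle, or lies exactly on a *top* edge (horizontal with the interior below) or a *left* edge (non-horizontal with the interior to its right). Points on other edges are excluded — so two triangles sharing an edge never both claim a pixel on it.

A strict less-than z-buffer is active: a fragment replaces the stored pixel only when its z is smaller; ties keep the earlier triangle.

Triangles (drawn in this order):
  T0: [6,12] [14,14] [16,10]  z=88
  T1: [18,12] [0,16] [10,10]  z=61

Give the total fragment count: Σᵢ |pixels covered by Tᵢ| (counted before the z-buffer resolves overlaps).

T0:
  2·area = 36  (B↔C swapped to make it positive)
  edge (6, 12)→(16, 10): d=(10,-2) top-left  bias=+0
  edge (16, 10)→(14, 14): d=(-2,4) right/bottom  bias=-1
  edge (14, 14)→(6, 12): d=(-8,-2) top-left  bias=+0
    (5,5)@(11, 11): e=[0,18,18] → #  [on edge]
    (6,5)@(13, 11): e=[4,10,22] → #
    (7,5)@(15, 11): e=[8,2,26] → #
    (8,5)@(17, 11): e=[12,-6,30] → ·
    (0,6)@(1, 13): e=[0,54,-18] → ·  [on edge]
    (5,6)@(11, 13): e=[20,14,2] → #
    (7,6)@(15, 13): e=[28,-2,10] → ·
    (5,7)@(11, 15): e=[40,10,-14] → ·
    (6,7)@(13, 15): e=[44,2,-10] → ·
  covered (5 px):
    · · · · · · · · ·
    · · · · · · · · ·
    · · · · · · · · ·
    · · · · · · · · ·
    · · · · · · · · ·
    · · · · · # # # ·
    · · · · · # # · ·
    · · · · · · · · ·
    · · · · · · · · ·
T1:
  2·area = 68
  edge (18, 12)→(0, 16): d=(-18,4) right/bottom  bias=-1
  edge (0, 16)→(10, 10): d=(10,-6) top-left  bias=+0
  edge (10, 10)→(18, 12): d=(8,2) right/bottom  bias=-1
    (7,3)@(15, 7): e=[102,0,-34] → ·  [on edge]
    (4,5)@(9, 11): e=[54,4,10] → #
    (5,5)@(11, 11): e=[46,16,6] → #
    (6,5)@(13, 11): e=[38,28,2] → #
    (7,5)@(15, 11): e=[30,40,-2] → ·
    (2,6)@(5, 13): e=[34,0,34] → #  [on edge]
    (3,6)@(7, 13): e=[26,12,30] → #
    (7,6)@(15, 13): e=[-6,60,14] → ·
    (1,7)@(3, 15): e=[6,8,54] → #
    (2,7)@(5, 15): e=[-2,20,50] → ·
    (3,7)@(7, 15): e=[-10,32,46] → ·
    (4,7)@(9, 15): e=[-18,44,42] → ·
  covered (9 px):
    · · · · · · · · ·
    · · · · · · · · ·
    · · · · · · · · ·
    · · · · · · · · ·
    · · · · · · · · ·
    · · · · # # # · ·
    · · # # # # # · ·
    · # · · · · · · ·
    · · · · · · · · ·

Result: 14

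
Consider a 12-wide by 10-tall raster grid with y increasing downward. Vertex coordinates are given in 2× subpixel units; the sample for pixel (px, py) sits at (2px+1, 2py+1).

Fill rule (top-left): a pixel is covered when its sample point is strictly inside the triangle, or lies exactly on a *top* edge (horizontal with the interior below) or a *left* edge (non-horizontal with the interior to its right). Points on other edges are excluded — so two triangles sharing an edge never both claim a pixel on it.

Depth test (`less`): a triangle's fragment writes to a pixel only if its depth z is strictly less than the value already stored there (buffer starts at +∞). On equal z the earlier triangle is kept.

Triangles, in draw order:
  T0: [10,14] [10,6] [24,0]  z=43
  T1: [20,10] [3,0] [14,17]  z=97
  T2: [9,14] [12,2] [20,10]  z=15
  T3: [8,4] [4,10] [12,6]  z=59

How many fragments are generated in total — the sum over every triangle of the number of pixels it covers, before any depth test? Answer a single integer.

T0:
  2·area = 112
  edge (10, 14)→(10, 6): d=(0,-8) top-left  bias=+0
  edge (10, 6)→(24, 0): d=(14,-6) top-left  bias=+0
  edge (24, 0)→(10, 14): d=(-14,14) right/bottom  bias=-1
    (11,0)@(23, 1): e=[104,8,0] → ·  [on edge]
    (8,1)@(17, 3): e=[56,0,56] → #  [on edge]
    (9,1)@(19, 3): e=[72,12,28] → #
    (10,1)@(21, 3): e=[88,24,0] → ·  [on edge]
    (6,2)@(13, 5): e=[24,4,84] → #
    (7,2)@(15, 5): e=[40,16,56] → #
    (9,2)@(19, 5): e=[72,40,0] → ·  [on edge]
    (5,3)@(11, 7): e=[8,20,84] → #
    (8,3)@(17, 7): e=[56,56,0] → ·  [on edge]
    (1,4)@(3, 9): e=[-56,0,168] → ·  [on edge]
    (5,4)@(11, 9): e=[8,48,56] → #
    (7,4)@(15, 9): e=[40,72,0] → ·  [on edge]
    (6,5)@(13, 11): e=[24,88,0] → ·  [on edge]
    (5,6)@(11, 13): e=[8,104,0] → ·  [on edge]
    (4,7)@(9, 15): e=[-8,120,0] → ·  [on edge]
    (3,8)@(7, 17): e=[-24,136,0] → ·  [on edge]
    (2,9)@(5, 19): e=[-40,152,0] → ·  [on edge]
  covered (11 px):
    · · · · · · · · · · · ·
    · · · · · · · · # # · ·
    · · · · · · # # # · · ·
    · · · · · # # # · · · ·
    · · · · · # # · · · · ·
    · · · · · # · · · · · ·
    · · · · · · · · · · · ·
    · · · · · · · · · · · ·
    · · · · · · · · · · · ·
    · · · · · · · · · · · ·
T1:
  2·area = 179  (B↔C swapped to make it positive)
  edge (20, 10)→(14, 17): d=(-6,7) right/bottom  bias=-1
  edge (14, 17)→(3, 0): d=(-11,-17) top-left  bias=+0
  edge (3, 0)→(20, 10): d=(17,10) right/bottom  bias=-1
    (2,1)@(5, 3): e=[147,1,31] → #
    (3,1)@(7, 3): e=[133,35,11] → #
    (4,1)@(9, 3): e=[119,69,-9] → ·
    (2,2)@(5, 5): e=[135,-21,65] → ·
    (3,2)@(7, 5): e=[121,13,45] → #
    (4,2)@(9, 5): e=[107,47,25] → #
    (5,2)@(11, 5): e=[93,81,5] → #
    (6,2)@(13, 5): e=[79,115,-15] → ·
    (3,3)@(7, 7): e=[109,-9,79] → ·
    (4,3)@(9, 7): e=[95,25,59] → #
    (6,3)@(13, 7): e=[67,93,19] → #
    (7,3)@(15, 7): e=[53,127,-1] → ·
  covered (23 px):
    · · · · · · · · · · · ·
    · · # # · · · · · · · ·
    · · · # # # · · · · · ·
    · · · · # # # · · · · ·
    · · · · # # # # # · · ·
    · · · · · # # # # # · ·
    · · · · · · # # # · · ·
    · · · · · · # # · · · ·
    · · · · · · · · · · · ·
    · · · · · · · · · · · ·
T2:
  2·area = 120
  edge (9, 14)→(12, 2): d=(3,-12) top-left  bias=+0
  edge (12, 2)→(20, 10): d=(8,8) right/bottom  bias=-1
  edge (20, 10)→(9, 14): d=(-11,4) right/bottom  bias=-1
    (5,0)@(11, 1): e=[-15,0,135] → ·  [on edge]
    (6,1)@(13, 3): e=[15,0,105] → ·  [on edge]
    (6,2)@(13, 5): e=[21,16,83] → #
    (7,2)@(15, 5): e=[45,0,75] → ·  [on edge]
    (5,3)@(11, 7): e=[3,48,69] → #
    (7,3)@(15, 7): e=[51,16,53] → #
    (8,3)@(17, 7): e=[75,0,45] → ·  [on edge]
    (5,4)@(11, 9): e=[9,64,47] → #
    (8,4)@(17, 9): e=[81,16,23] → #
    (9,4)@(19, 9): e=[105,0,15] → ·  [on edge]
    (5,5)@(11, 11): e=[15,80,25] → #
    (9,5)@(19, 11): e=[111,16,-7] → ·
    (10,5)@(21, 11): e=[135,0,-15] → ·  [on edge]
    (11,6)@(23, 13): e=[165,0,-45] → ·  [on edge]
  covered (13 px):
    · · · · · · · · · · · ·
    · · · · · · · · · · · ·
    · · · · · · # · · · · ·
    · · · · · # # # · · · ·
    · · · · · # # # # · · ·
    · · · · · # # # # · · ·
    · · · · · # · · · · · ·
    · · · · · · · · · · · ·
    · · · · · · · · · · · ·
    · · · · · · · · · · · ·
T3:
  2·area = 32  (B↔C swapped to make it positive)
  edge (8, 4)→(12, 6): d=(4,2) right/bottom  bias=-1
  edge (12, 6)→(4, 10): d=(-8,4) right/bottom  bias=-1
  edge (4, 10)→(8, 4): d=(4,-6) top-left  bias=+0
    (4,2)@(9, 5): e=[2,20,10] → #
    (5,2)@(11, 5): e=[-2,12,22] → ·
    (3,3)@(7, 7): e=[14,12,6] → #
    (5,3)@(11, 7): e=[6,-4,30] → ·
    (2,4)@(5, 9): e=[26,4,2] → #
    (3,4)@(7, 9): e=[22,-4,14] → ·
    (4,4)@(9, 9): e=[18,-12,26] → ·
    (2,5)@(5, 11): e=[34,-12,10] → ·
  covered (4 px):
    · · · · · · · · · · · ·
    · · · · · · · · · · · ·
    · · · · # · · · · · · ·
    · · · # # · · · · · · ·
    · · # · · · · · · · · ·
    · · · · · · · · · · · ·
    · · · · · · · · · · · ·
    · · · · · · · · · · · ·
    · · · · · · · · · · · ·
    · · · · · · · · · · · ·

Final: 51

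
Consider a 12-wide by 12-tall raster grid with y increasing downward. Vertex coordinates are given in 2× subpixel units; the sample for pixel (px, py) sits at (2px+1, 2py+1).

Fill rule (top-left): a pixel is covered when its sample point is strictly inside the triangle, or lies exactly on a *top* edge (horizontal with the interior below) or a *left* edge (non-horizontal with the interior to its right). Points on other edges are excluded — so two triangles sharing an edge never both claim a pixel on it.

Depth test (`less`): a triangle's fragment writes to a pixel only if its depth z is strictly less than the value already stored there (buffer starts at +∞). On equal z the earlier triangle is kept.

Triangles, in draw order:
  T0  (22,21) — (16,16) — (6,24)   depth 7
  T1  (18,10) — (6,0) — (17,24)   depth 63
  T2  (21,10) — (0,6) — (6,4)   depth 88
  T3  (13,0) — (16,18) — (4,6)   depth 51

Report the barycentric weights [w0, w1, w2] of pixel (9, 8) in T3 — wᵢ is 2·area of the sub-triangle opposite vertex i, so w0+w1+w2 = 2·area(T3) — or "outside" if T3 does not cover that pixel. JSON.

T0:
  2·area = 98  (B↔C swapped to make it positive)
  edge (22, 21)→(6, 24): d=(-16,3) right/bottom  bias=-1
  edge (6, 24)→(16, 16): d=(10,-8) top-left  bias=+0
  edge (16, 16)→(22, 21): d=(6,5) right/bottom  bias=-1
    (7,8)@(15, 17): e=[85,2,11] → X
    (8,8)@(17, 17): e=[79,18,1] → X
    (9,8)@(19, 17): e=[73,34,-9] → .
    (6,9)@(13, 19): e=[59,6,33] → X
    (9,9)@(19, 19): e=[41,54,3] → X
    (10,9)@(21, 19): e=[35,70,-7] → .
    (5,10)@(11, 21): e=[33,10,55] → X
    (10,10)@(21, 21): e=[3,90,5] → X
    (11,10)@(23, 21): e=[-3,106,-5] → .
    (4,11)@(9, 23): e=[7,14,77] → X
    (6,11)@(13, 23): e=[-5,46,57] → .
    (7,11)@(15, 23): e=[-11,62,47] → .
  covered (14 px):
    . . . . . . . . . . . .
    . . . . . . . . . . . .
    . . . . . . . . . . . .
    . . . . . . . . . . . .
    . . . . . . . . . . . .
    . . . . . . . . . . . .
    . . . . . . . . . . . .
    . . . . . . . . . . . .
    . . . . . . . X X . . .
    . . . . . . X X X X . .
    . . . . . X X X X X X .
    . . . . X X . . . . . .
T1:
  2·area = 178  (B↔C swapped to make it positive)
  edge (18, 10)→(17, 24): d=(-1,14) right/bottom  bias=-1
  edge (17, 24)→(6, 0): d=(-11,-24) top-left  bias=+0
  edge (6, 0)→(18, 10): d=(12,10) right/bottom  bias=-1
    (3,0)@(7, 1): e=[163,13,2] → X
    (4,0)@(9, 1): e=[135,61,-18] → .
    (3,1)@(7, 3): e=[161,-9,26] → .
    (4,1)@(9, 3): e=[133,39,6] → X
    (5,1)@(11, 3): e=[105,87,-14] → .
    (4,2)@(9, 5): e=[131,17,30] → X
    (5,2)@(11, 5): e=[103,65,10] → X
    (6,2)@(13, 5): e=[75,113,-10] → .
    (4,3)@(9, 7): e=[129,-5,54] → .
    (5,3)@(11, 7): e=[101,43,34] → X
    (6,3)@(13, 7): e=[73,91,14] → X
    (7,3)@(15, 7): e=[45,139,-6] → .
  covered (24 px):
    . . . X . . . . . . . .
    . . . . X . . . . . . .
    . . . . X X . . . . . .
    . . . . . X X . . . . .
    . . . . . X X X . . . .
    . . . . . . X X X . . .
    . . . . . . X X X . . .
    . . . . . . X X X . . .
    . . . . . . . X X . . .
    . . . . . . . X X . . .
    . . . . . . . . X . . .
    . . . . . . . . X . . .
T2:
  2·area = 66
  edge (21, 10)→(0, 6): d=(-21,-4) top-left  bias=+0
  edge (0, 6)→(6, 4): d=(6,-2) top-left  bias=+0
  edge (6, 4)→(21, 10): d=(15,6) right/bottom  bias=-1
    (7,0)@(15, 1): e=[165,0,-99] → .  [on edge]
    (4,1)@(9, 3): e=[99,0,-33] → .  [on edge]
    (1,2)@(3, 5): e=[33,0,33] → X  [on edge]
    (2,2)@(5, 5): e=[41,4,21] → X
    (3,2)@(7, 5): e=[49,8,9] → X
    (4,2)@(9, 5): e=[57,12,-3] → .
    (1,3)@(3, 7): e=[-9,12,63] → .
    (2,3)@(5, 7): e=[-1,16,51] → .
    (3,3)@(7, 7): e=[7,20,39] → X
    (4,3)@(9, 7): e=[15,24,27] → X
    (5,3)@(11, 7): e=[23,28,15] → X
    (6,3)@(13, 7): e=[31,32,3] → X
  covered (8 px):
    . . . . . . . . . . . .
    . . . . . . . . . . . .
    . X X X . . . . . . . .
    . . . X X X X . . . . .
    . . . . . . . . X . . .
    . . . . . . . . . . . .
    . . . . . . . . . . . .
    . . . . . . . . . . . .
    . . . . . . . . . . . .
    . . . . . . . . . . . .
    . . . . . . . . . . . .
    . . . . . . . . . . . .
T3:
  2·area = 180
  edge (13, 0)→(16, 18): d=(3,18) right/bottom  bias=-1
  edge (16, 18)→(4, 6): d=(-12,-12) top-left  bias=+0
  edge (4, 6)→(13, 0): d=(9,-6) top-left  bias=+0
    (6,0)@(13, 1): e=[3,168,9] → X
    (7,0)@(15, 1): e=[-33,192,21] → .
    (0,1)@(1, 3): e=[225,0,-45] → .  [on edge]
    (4,1)@(9, 3): e=[81,96,3] → X
    (5,1)@(11, 3): e=[45,120,15] → X
    (7,1)@(15, 3): e=[-27,168,39] → .
    (1,2)@(3, 5): e=[195,0,-15] → .  [on edge]
    (3,2)@(7, 5): e=[123,48,9] → X
    (7,2)@(15, 5): e=[-21,144,57] → .
    (2,3)@(5, 7): e=[165,0,15] → X  [on edge]
    (7,3)@(15, 7): e=[-15,120,75] → .
    (2,4)@(5, 9): e=[171,-24,33] → .
    (3,4)@(7, 9): e=[135,0,45] → X  [on edge]
    (4,5)@(9, 11): e=[105,0,75] → X  [on edge]
    (5,6)@(11, 13): e=[75,0,105] → X  [on edge]
    (6,7)@(13, 15): e=[45,0,135] → X  [on edge]
    (7,8)@(15, 17): e=[15,0,165] → X  [on edge]
    (8,9)@(17, 19): e=[-15,0,195] → .  [on edge]
    (9,10)@(19, 21): e=[-45,0,225] → .  [on edge]
    (10,11)@(21, 23): e=[-75,0,255] → .  [on edge]
  covered (26 px):
    . . . . . . X . . . . .
    . . . . X X X . . . . .
    . . . X X X X . . . . .
    . . X X X X X . . . . .
    . . . X X X X . . . . .
    . . . . X X X . . . . .
    . . . . . X X X . . . .
    . . . . . . X X . . . .
    . . . . . . . X . . . .
    . . . . . . . . . . . .
    . . . . . . . . . . . .
    . . . . . . . . . . . .

Result: "outside"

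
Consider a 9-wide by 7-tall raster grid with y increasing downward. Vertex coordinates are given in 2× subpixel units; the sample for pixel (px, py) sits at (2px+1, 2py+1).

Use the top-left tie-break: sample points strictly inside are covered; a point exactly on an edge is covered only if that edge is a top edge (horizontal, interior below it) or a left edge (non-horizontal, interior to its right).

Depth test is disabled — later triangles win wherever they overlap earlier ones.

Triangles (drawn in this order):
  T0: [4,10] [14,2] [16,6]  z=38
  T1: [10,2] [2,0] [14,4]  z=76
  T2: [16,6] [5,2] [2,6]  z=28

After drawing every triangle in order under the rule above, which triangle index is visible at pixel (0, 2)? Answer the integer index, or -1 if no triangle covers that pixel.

T0:
  2·area = 56
  edge (4, 10)→(14, 2): d=(10,-8) top-left  bias=+0
  edge (14, 2)→(16, 6): d=(2,4) right/bottom  bias=-1
  edge (16, 6)→(4, 10): d=(-12,4) right/bottom  bias=-1
    (6,1)@(13, 3): e=[2,6,48] → X
    (7,1)@(15, 3): e=[18,-2,40] → .
    (5,2)@(11, 5): e=[6,18,32] → X
    (7,2)@(15, 5): e=[38,2,16] → X
    (8,2)@(17, 5): e=[54,-6,8] → .
    (4,3)@(9, 7): e=[10,30,16] → X
    (6,3)@(13, 7): e=[42,14,0] → .  [on edge]
    (7,3)@(15, 7): e=[58,6,-8] → .
    (3,4)@(7, 9): e=[14,42,0] → .  [on edge]
    (4,4)@(9, 9): e=[30,34,-8] → .
    (5,4)@(11, 9): e=[46,26,-16] → .
    (0,5)@(1, 11): e=[-14,70,0] → .  [on edge]
  covered (6 px):
    . . . . . . . . .
    . . . . . . X . .
    . . . . . X X X .
    . . . . X X . . .
    . . . . . . . . .
    . . . . . . . . .
    . . . . . . . . .
T1:
  2·area = 8  (B↔C swapped to make it positive)
  edge (10, 2)→(14, 4): d=(4,2) right/bottom  bias=-1
  edge (14, 4)→(2, 0): d=(-12,-4) top-left  bias=+0
  edge (2, 0)→(10, 2): d=(8,2) right/bottom  bias=-1
    (2,0)@(5, 1): e=[6,0,2] → X  [on edge]
    (3,0)@(7, 1): e=[2,8,-2] → .
    (2,1)@(5, 3): e=[14,-24,18] → .
    (5,1)@(11, 3): e=[2,0,6] → X  [on edge]
    (6,1)@(13, 3): e=[-2,8,2] → .
    (5,2)@(11, 5): e=[10,-24,22] → .
    (8,2)@(17, 5): e=[-2,0,10] → .  [on edge]
  covered (2 px):
    . . X . . . . . .
    . . . . . X . . .
    . . . . . . . . .
    . . . . . . . . .
    . . . . . . . . .
    . . . . . . . . .
    . . . . . . . . .
T2:
  2·area = 56  (B↔C swapped to make it positive)
  edge (16, 6)→(2, 6): d=(-14,0) right/bottom  bias=-1
  edge (2, 6)→(5, 2): d=(3,-4) top-left  bias=+0
  edge (5, 2)→(16, 6): d=(11,4) right/bottom  bias=-1
    (2,1)@(5, 3): e=[42,3,11] → X
    (3,1)@(7, 3): e=[42,11,3] → X
    (4,1)@(9, 3): e=[42,19,-5] → .
    (1,2)@(3, 5): e=[14,1,41] → X
    (4,2)@(9, 5): e=[14,25,17] → X
    (5,2)@(11, 5): e=[14,33,9] → X
    (6,2)@(13, 5): e=[14,41,1] → X
    (7,2)@(15, 5): e=[14,49,-7] → .
    (1,3)@(3, 7): e=[-14,7,63] → .
    (2,3)@(5, 7): e=[-14,15,55] → .
    (3,3)@(7, 7): e=[-14,23,47] → .
    (4,3)@(9, 7): e=[-14,31,39] → .
  covered (8 px):
    . . . . . . . . .
    . . X X . . . . .
    . X X X X X X . .
    . . . . . . . . .
    . . . . . . . . .
    . . . . . . . . .
    . . . . . . . . .

Z-buffer (winner per pixel, '.' = empty):
  . . 1 . . . . . .
  . . 2 2 . 1 0 . .
  . 2 2 2 2 2 2 0 .
  . . . . 0 0 . . .
  . . . . . . . . .
  . . . . . . . . .
  . . . . . . . . .

Final: -1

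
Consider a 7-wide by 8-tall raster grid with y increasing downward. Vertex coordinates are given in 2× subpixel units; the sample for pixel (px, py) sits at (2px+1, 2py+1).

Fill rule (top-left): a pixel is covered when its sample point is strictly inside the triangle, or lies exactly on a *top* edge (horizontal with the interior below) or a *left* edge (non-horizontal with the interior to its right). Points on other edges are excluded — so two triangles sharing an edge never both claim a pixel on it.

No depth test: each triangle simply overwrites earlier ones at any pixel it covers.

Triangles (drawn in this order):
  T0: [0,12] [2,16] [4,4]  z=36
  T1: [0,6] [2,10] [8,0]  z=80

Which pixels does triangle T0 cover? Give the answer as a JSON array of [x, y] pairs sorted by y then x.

T0:
  2·area = 32  (B↔C swapped to make it positive)
  edge (0, 12)→(4, 4): d=(4,-8) top-left  bias=+0
  edge (4, 4)→(2, 16): d=(-2,12) right/bottom  bias=-1
  edge (2, 16)→(0, 12): d=(-2,-4) top-left  bias=+0
    (1,3)@(3, 7): e=[4,6,22] → █
    (2,3)@(5, 7): e=[20,-18,30] → ·
    (1,4)@(3, 9): e=[12,2,18] → █
    (2,4)@(5, 9): e=[28,-22,26] → ·
    (0,5)@(1, 11): e=[4,22,6] → █
    (1,5)@(3, 11): e=[20,-2,14] → ·
    (0,6)@(1, 13): e=[12,18,2] → █
    (1,6)@(3, 13): e=[28,-6,10] → ·
    (0,7)@(1, 15): e=[20,14,-2] → ·
  covered (4 px):
    · · · · · · ·
    · · · · · · ·
    · · · · · · ·
    · █ · · · · ·
    · █ · · · · ·
    █ · · · · · ·
    █ · · · · · ·
    · · · · · · ·
T1:
  2·area = 44  (B↔C swapped to make it positive)
  edge (0, 6)→(8, 0): d=(8,-6) top-left  bias=+0
  edge (8, 0)→(2, 10): d=(-6,10) right/bottom  bias=-1
  edge (2, 10)→(0, 6): d=(-2,-4) top-left  bias=+0
    (3,0)@(7, 1): e=[2,4,38] → █
    (4,0)@(9, 1): e=[14,-16,46] → ·
    (2,1)@(5, 3): e=[6,12,26] → █
    (3,1)@(7, 3): e=[18,-8,34] → ·
    (1,2)@(3, 5): e=[10,20,14] → █
    (2,2)@(5, 5): e=[22,0,22] → ·  [on edge]
    (0,3)@(1, 7): e=[14,28,2] → █
    (2,3)@(5, 7): e=[38,-12,18] → ·
    (0,4)@(1, 9): e=[30,16,-2] → ·
    (1,4)@(3, 9): e=[42,-4,6] → ·
  covered (5 px):
    · · · █ · · ·
    · · █ · · · ·
    · █ · · · · ·
    █ █ · · · · ·
    · · · · · · ·
    · · · · · · ·
    · · · · · · ·
    · · · · · · ·

Answer: [[1,3],[1,4],[0,5],[0,6]]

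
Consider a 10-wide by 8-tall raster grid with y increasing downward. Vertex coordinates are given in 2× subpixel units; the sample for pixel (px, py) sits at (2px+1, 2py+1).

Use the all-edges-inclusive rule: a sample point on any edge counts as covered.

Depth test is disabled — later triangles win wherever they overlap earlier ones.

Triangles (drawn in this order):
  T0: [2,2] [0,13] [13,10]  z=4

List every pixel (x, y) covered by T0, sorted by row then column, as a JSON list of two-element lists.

T0:
  2·area = 137  (B↔C swapped to make it positive)
  edge (2, 2)→(13, 10): d=(11,8) inclusive
  edge (13, 10)→(0, 13): d=(-13,3) inclusive
  edge (0, 13)→(2, 2): d=(2,-11) inclusive
    (1,1)@(3, 3): e=[3,121,13] → #
    (2,1)@(5, 3): e=[-13,115,35] → ·
    (1,2)@(3, 5): e=[25,95,17] → #
    (2,2)@(5, 5): e=[9,89,39] → #
    (3,2)@(7, 5): e=[-7,83,61] → ·
    (1,3)@(3, 7): e=[47,69,21] → #
    (3,3)@(7, 7): e=[15,57,65] → #
    (4,3)@(9, 7): e=[-1,51,87] → ·
    (0,4)@(1, 9): e=[85,49,3] → #
    (4,4)@(9, 9): e=[21,25,91] → #
    (5,4)@(11, 9): e=[5,19,113] → #
    (6,4)@(13, 9): e=[-11,13,135] → ·
  covered (16 px):
    · · · · · · · · · ·
    · # · · · · · · · ·
    · # # · · · · · · ·
    · # # # · · · · · ·
    # # # # # # · · · ·
    # # # # · · · · · ·
    · · · · · · · · · ·
    · · · · · · · · · ·

Result: [[1,1],[1,2],[2,2],[1,3],[2,3],[3,3],[0,4],[1,4],[2,4],[3,4],[4,4],[5,4],[0,5],[1,5],[2,5],[3,5]]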